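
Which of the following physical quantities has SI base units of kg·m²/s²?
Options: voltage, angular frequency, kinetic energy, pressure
Checking the SI base units of each option:
  voltage (V = IR): kg·m²/(s³·A)  ✗
  angular frequency (ω = 2πf): 1/s  ✗
  kinetic energy (E = ½mv²): kg·m²/s²  ✓ matches
  pressure (P = F/A): kg/(m·s²)  ✗

Only kinetic energy has units kg·m²/s².

Answer: kinetic energy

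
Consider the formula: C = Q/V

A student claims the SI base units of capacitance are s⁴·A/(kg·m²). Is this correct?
Units of each symbol in C = Q/V:
  Q (charge, in coulombs): s·A
  V (voltage, in volts): kg·m²/(s³·A)  → in the denominator, contributes s³·A/(kg·m²)

Multiplying the contributions: [s·A] · [s³·A/(kg·m²)]
Adding exponents of each base unit: kg: -1, m: -2, s: 4, A: 2
SI base units of capacitance: s⁴·A²/(kg·m²)

The claimed units s⁴·A/(kg·m²) (exponents kg: -1, m: -2, s: 4, A: 1) do not match the derived units s⁴·A²/(kg·m²) (exponents kg: -1, m: -2, s: 4, A: 2), so the claim is incorrect.

Answer: No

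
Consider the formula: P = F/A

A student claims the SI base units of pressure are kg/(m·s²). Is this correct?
Units of each symbol in P = F/A:
  F (force): kg·m/s²
  A (area): m²  → in the denominator, contributes 1/m²

Multiplying the contributions: [kg·m/s²] · [1/m²]
Adding exponents of each base unit: kg: 1, m: -1, s: -2
SI base units of pressure: kg/(m·s²)

The claimed units kg/(m·s²) match the derived units, so the claim is correct.

Answer: Yes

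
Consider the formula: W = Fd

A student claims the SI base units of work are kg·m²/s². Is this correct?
Units of each symbol in W = Fd:
  F (force): kg·m/s²
  d (displacement): m

Multiplying the contributions: [kg·m/s²] · [m]
Adding exponents of each base unit: kg: 1, m: 2, s: -2
SI base units of work: kg·m²/s²

The claimed units kg·m²/s² match the derived units, so the claim is correct.

Answer: Yes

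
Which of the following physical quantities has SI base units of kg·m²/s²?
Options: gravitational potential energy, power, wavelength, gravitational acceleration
Checking the SI base units of each option:
  gravitational potential energy (U = -GMm/r): kg·m²/s²  ✓ matches
  power (P = W/t): kg·m²/s³  ✗
  wavelength (λ = v/f): m  ✗
  gravitational acceleration (g = GM/r²): m/s²  ✗

Only gravitational potential energy has units kg·m²/s².

Answer: gravitational potential energy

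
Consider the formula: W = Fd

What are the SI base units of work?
Units of each symbol in W = Fd:
  F (force): kg·m/s²
  d (displacement): m

Multiplying the contributions: [kg·m/s²] · [m]
Adding exponents of each base unit: kg: 1, m: 2, s: -2
SI base units of work: kg·m²/s²

Answer: kg·m²/s²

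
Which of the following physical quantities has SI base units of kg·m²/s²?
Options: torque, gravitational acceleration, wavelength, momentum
Checking the SI base units of each option:
  torque (τ = Fr): kg·m²/s²  ✓ matches
  gravitational acceleration (g = GM/r²): m/s²  ✗
  wavelength (λ = v/f): m  ✗
  momentum (p = mv): kg·m/s  ✗

Only torque has units kg·m²/s².

Answer: torque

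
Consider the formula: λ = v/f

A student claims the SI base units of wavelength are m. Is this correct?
Units of each symbol in λ = v/f:
  v (wave speed): m/s
  f (frequency): 1/s  → in the denominator, contributes s

Multiplying the contributions: [m/s] · [s]
Adding exponents of each base unit: m: 1
SI base units of wavelength: m

The claimed units m match the derived units, so the claim is correct.

Answer: Yes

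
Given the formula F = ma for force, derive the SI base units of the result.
Units of each symbol in F = ma:
  m (mass): kg
  a (acceleration): m/s²

Multiplying the contributions: [kg] · [m/s²]
Adding exponents of each base unit: kg: 1, m: 1, s: -2
SI base units of force: kg·m/s²

Answer: kg·m/s²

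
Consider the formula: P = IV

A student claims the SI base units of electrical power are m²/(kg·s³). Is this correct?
Units of each symbol in P = IV:
  I (current): A
  V (voltage, in volts): kg·m²/(s³·A)

Multiplying the contributions: [A] · [kg·m²/(s³·A)]
Adding exponents of each base unit: kg: 1, m: 2, s: -3
SI base units of electrical power: kg·m²/s³

The claimed units m²/(kg·s³) (exponents kg: -1, m: 2, s: -3) do not match the derived units kg·m²/s³ (exponents kg: 1, m: 2, s: -3), so the claim is incorrect.

Answer: No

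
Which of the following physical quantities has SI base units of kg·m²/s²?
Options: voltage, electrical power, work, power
Checking the SI base units of each option:
  voltage (V = IR): kg·m²/(s³·A)  ✗
  electrical power (P = IV): kg·m²/s³  ✗
  work (W = Fd): kg·m²/s²  ✓ matches
  power (P = W/t): kg·m²/s³  ✗

Only work has units kg·m²/s².

Answer: work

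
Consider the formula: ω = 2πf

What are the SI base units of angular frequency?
Units of each symbol in ω = 2πf:
  f (frequency): 1/s
  The factor 2π is dimensionless.

Multiplying the contributions: [1/s]
Adding exponents of each base unit: s: -1
SI base units of angular frequency: 1/s

Answer: 1/s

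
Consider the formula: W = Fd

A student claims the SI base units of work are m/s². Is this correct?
Units of each symbol in W = Fd:
  F (force): kg·m/s²
  d (displacement): m

Multiplying the contributions: [kg·m/s²] · [m]
Adding exponents of each base unit: kg: 1, m: 2, s: -2
SI base units of work: kg·m²/s²

The claimed units m/s² (exponents m: 1, s: -2) do not match the derived units kg·m²/s² (exponents kg: 1, m: 2, s: -2), so the claim is incorrect.

Answer: No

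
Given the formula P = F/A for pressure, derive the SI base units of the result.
Units of each symbol in P = F/A:
  F (force): kg·m/s²
  A (area): m²  → in the denominator, contributes 1/m²

Multiplying the contributions: [kg·m/s²] · [1/m²]
Adding exponents of each base unit: kg: 1, m: -1, s: -2
SI base units of pressure: kg/(m·s²)

Answer: kg/(m·s²)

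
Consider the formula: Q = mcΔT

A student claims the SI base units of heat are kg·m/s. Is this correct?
Units of each symbol in Q = mcΔT:
  m (mass): kg
  c (specific heat capacity, in J/(kg·K)): m²/(s²·K)
  ΔT (temperature change): K

Multiplying the contributions: [kg] · [m²/(s²·K)] · [K]
Adding exponents of each base unit: kg: 1, m: 2, s: -2
SI base units of heat: kg·m²/s²

The claimed units kg·m/s (exponents kg: 1, m: 1, s: -1) do not match the derived units kg·m²/s² (exponents kg: 1, m: 2, s: -2), so the claim is incorrect.

Answer: No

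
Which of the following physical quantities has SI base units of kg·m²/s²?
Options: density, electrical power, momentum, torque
Checking the SI base units of each option:
  density (ρ = m/V): kg/m³  ✗
  electrical power (P = IV): kg·m²/s³  ✗
  momentum (p = mv): kg·m/s  ✗
  torque (τ = Fr): kg·m²/s²  ✓ matches

Only torque has units kg·m²/s².

Answer: torque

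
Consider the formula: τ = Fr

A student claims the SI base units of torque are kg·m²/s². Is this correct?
Units of each symbol in τ = Fr:
  F (force): kg·m/s²
  r (lever arm): m

Multiplying the contributions: [kg·m/s²] · [m]
Adding exponents of each base unit: kg: 1, m: 2, s: -2
SI base units of torque: kg·m²/s²

The claimed units kg·m²/s² match the derived units, so the claim is correct.

Answer: Yes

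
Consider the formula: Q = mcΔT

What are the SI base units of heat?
Units of each symbol in Q = mcΔT:
  m (mass): kg
  c (specific heat capacity, in J/(kg·K)): m²/(s²·K)
  ΔT (temperature change): K

Multiplying the contributions: [kg] · [m²/(s²·K)] · [K]
Adding exponents of each base unit: kg: 1, m: 2, s: -2
SI base units of heat: kg·m²/s²

Answer: kg·m²/s²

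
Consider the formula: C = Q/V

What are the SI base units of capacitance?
Units of each symbol in C = Q/V:
  Q (charge, in coulombs): s·A
  V (voltage, in volts): kg·m²/(s³·A)  → in the denominator, contributes s³·A/(kg·m²)

Multiplying the contributions: [s·A] · [s³·A/(kg·m²)]
Adding exponents of each base unit: kg: -1, m: -2, s: 4, A: 2
SI base units of capacitance: s⁴·A²/(kg·m²)

Answer: s⁴·A²/(kg·m²)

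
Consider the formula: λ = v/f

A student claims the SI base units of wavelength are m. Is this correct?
Units of each symbol in λ = v/f:
  v (wave speed): m/s
  f (frequency): 1/s  → in the denominator, contributes s

Multiplying the contributions: [m/s] · [s]
Adding exponents of each base unit: m: 1
SI base units of wavelength: m

The claimed units m match the derived units, so the claim is correct.

Answer: Yes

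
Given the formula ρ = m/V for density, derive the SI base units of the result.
Units of each symbol in ρ = m/V:
  m (mass): kg
  V (volume): m³  → in the denominator, contributes 1/m³

Multiplying the contributions: [kg] · [1/m³]
Adding exponents of each base unit: kg: 1, m: -3
SI base units of density: kg/m³

Answer: kg/m³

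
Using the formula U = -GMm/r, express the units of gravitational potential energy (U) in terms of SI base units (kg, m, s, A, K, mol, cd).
Units of each symbol in U = -GMm/r:
  G (gravitational constant): m³/(kg·s²)
  M (mass): kg
  m (mass): kg
  r (distance): m  → in the denominator, contributes 1/m
  The minus sign does not affect the units.

Multiplying the contributions: [m³/(kg·s²)] · [kg] · [kg] · [1/m]
Adding exponents of each base unit: kg: 1, m: 2, s: -2
SI base units of gravitational potential energy: kg·m²/s²

Answer: kg·m²/s²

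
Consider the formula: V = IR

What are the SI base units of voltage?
Units of each symbol in V = IR:
  I (current): A
  R (resistance, in ohms): kg·m²/(s³·A²)

Multiplying the contributions: [A] · [kg·m²/(s³·A²)]
Adding exponents of each base unit: kg: 1, m: 2, s: -3, A: -1
SI base units of voltage: kg·m²/(s³·A)

Answer: kg·m²/(s³·A)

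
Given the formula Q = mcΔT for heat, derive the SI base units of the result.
Units of each symbol in Q = mcΔT:
  m (mass): kg
  c (specific heat capacity, in J/(kg·K)): m²/(s²·K)
  ΔT (temperature change): K

Multiplying the contributions: [kg] · [m²/(s²·K)] · [K]
Adding exponents of each base unit: kg: 1, m: 2, s: -2
SI base units of heat: kg·m²/s²

Answer: kg·m²/s²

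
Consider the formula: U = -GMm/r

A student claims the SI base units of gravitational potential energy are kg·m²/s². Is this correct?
Units of each symbol in U = -GMm/r:
  G (gravitational constant): m³/(kg·s²)
  M (mass): kg
  m (mass): kg
  r (distance): m  → in the denominator, contributes 1/m
  The minus sign does not affect the units.

Multiplying the contributions: [m³/(kg·s²)] · [kg] · [kg] · [1/m]
Adding exponents of each base unit: kg: 1, m: 2, s: -2
SI base units of gravitational potential energy: kg·m²/s²

The claimed units kg·m²/s² match the derived units, so the claim is correct.

Answer: Yes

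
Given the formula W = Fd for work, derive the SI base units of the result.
Units of each symbol in W = Fd:
  F (force): kg·m/s²
  d (displacement): m

Multiplying the contributions: [kg·m/s²] · [m]
Adding exponents of each base unit: kg: 1, m: 2, s: -2
SI base units of work: kg·m²/s²

Answer: kg·m²/s²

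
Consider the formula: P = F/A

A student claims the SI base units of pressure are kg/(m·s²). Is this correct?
Units of each symbol in P = F/A:
  F (force): kg·m/s²
  A (area): m²  → in the denominator, contributes 1/m²

Multiplying the contributions: [kg·m/s²] · [1/m²]
Adding exponents of each base unit: kg: 1, m: -1, s: -2
SI base units of pressure: kg/(m·s²)

The claimed units kg/(m·s²) match the derived units, so the claim is correct.

Answer: Yes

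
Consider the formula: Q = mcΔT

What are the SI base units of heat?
Units of each symbol in Q = mcΔT:
  m (mass): kg
  c (specific heat capacity, in J/(kg·K)): m²/(s²·K)
  ΔT (temperature change): K

Multiplying the contributions: [kg] · [m²/(s²·K)] · [K]
Adding exponents of each base unit: kg: 1, m: 2, s: -2
SI base units of heat: kg·m²/s²

Answer: kg·m²/s²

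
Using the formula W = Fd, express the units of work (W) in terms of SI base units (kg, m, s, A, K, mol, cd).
Units of each symbol in W = Fd:
  F (force): kg·m/s²
  d (displacement): m

Multiplying the contributions: [kg·m/s²] · [m]
Adding exponents of each base unit: kg: 1, m: 2, s: -2
SI base units of work: kg·m²/s²

Answer: kg·m²/s²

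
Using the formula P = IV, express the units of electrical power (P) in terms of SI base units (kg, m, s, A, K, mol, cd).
Units of each symbol in P = IV:
  I (current): A
  V (voltage, in volts): kg·m²/(s³·A)

Multiplying the contributions: [A] · [kg·m²/(s³·A)]
Adding exponents of each base unit: kg: 1, m: 2, s: -3
SI base units of electrical power: kg·m²/s³

Answer: kg·m²/s³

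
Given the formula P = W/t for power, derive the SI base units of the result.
Units of each symbol in P = W/t:
  W (work): kg·m²/s²
  t (time): s  → in the denominator, contributes 1/s

Multiplying the contributions: [kg·m²/s²] · [1/s]
Adding exponents of each base unit: kg: 1, m: 2, s: -3
SI base units of power: kg·m²/s³

Answer: kg·m²/s³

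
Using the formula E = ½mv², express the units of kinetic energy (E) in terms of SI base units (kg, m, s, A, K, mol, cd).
Units of each symbol in E = ½mv²:
  m (mass): kg
  v (speed): m/s  → to the power 2, contributes m²/s²
  The factor ½ is dimensionless.

Multiplying the contributions: [kg] · [m²/s²]
Adding exponents of each base unit: kg: 1, m: 2, s: -2
SI base units of kinetic energy: kg·m²/s²

Answer: kg·m²/s²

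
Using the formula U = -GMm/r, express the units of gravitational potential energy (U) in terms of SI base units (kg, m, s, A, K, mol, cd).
Units of each symbol in U = -GMm/r:
  G (gravitational constant): m³/(kg·s²)
  M (mass): kg
  m (mass): kg
  r (distance): m  → in the denominator, contributes 1/m
  The minus sign does not affect the units.

Multiplying the contributions: [m³/(kg·s²)] · [kg] · [kg] · [1/m]
Adding exponents of each base unit: kg: 1, m: 2, s: -2
SI base units of gravitational potential energy: kg·m²/s²

Answer: kg·m²/s²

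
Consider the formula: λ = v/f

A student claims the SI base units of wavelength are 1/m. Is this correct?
Units of each symbol in λ = v/f:
  v (wave speed): m/s
  f (frequency): 1/s  → in the denominator, contributes s

Multiplying the contributions: [m/s] · [s]
Adding exponents of each base unit: m: 1
SI base units of wavelength: m

The claimed units 1/m (exponents m: -1) do not match the derived units m (exponents m: 1), so the claim is incorrect.

Answer: No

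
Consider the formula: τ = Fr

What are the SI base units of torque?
Units of each symbol in τ = Fr:
  F (force): kg·m/s²
  r (lever arm): m

Multiplying the contributions: [kg·m/s²] · [m]
Adding exponents of each base unit: kg: 1, m: 2, s: -2
SI base units of torque: kg·m²/s²

Answer: kg·m²/s²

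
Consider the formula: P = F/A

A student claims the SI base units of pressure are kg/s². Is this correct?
Units of each symbol in P = F/A:
  F (force): kg·m/s²
  A (area): m²  → in the denominator, contributes 1/m²

Multiplying the contributions: [kg·m/s²] · [1/m²]
Adding exponents of each base unit: kg: 1, m: -1, s: -2
SI base units of pressure: kg/(m·s²)

The claimed units kg/s² (exponents kg: 1, s: -2) do not match the derived units kg/(m·s²) (exponents kg: 1, m: -1, s: -2), so the claim is incorrect.

Answer: No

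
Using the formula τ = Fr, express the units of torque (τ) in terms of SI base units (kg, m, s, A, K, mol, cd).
Units of each symbol in τ = Fr:
  F (force): kg·m/s²
  r (lever arm): m

Multiplying the contributions: [kg·m/s²] · [m]
Adding exponents of each base unit: kg: 1, m: 2, s: -2
SI base units of torque: kg·m²/s²

Answer: kg·m²/s²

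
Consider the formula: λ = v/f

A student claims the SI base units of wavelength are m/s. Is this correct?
Units of each symbol in λ = v/f:
  v (wave speed): m/s
  f (frequency): 1/s  → in the denominator, contributes s

Multiplying the contributions: [m/s] · [s]
Adding exponents of each base unit: m: 1
SI base units of wavelength: m

The claimed units m/s (exponents m: 1, s: -1) do not match the derived units m (exponents m: 1), so the claim is incorrect.

Answer: No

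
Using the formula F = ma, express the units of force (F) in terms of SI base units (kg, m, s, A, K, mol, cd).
Units of each symbol in F = ma:
  m (mass): kg
  a (acceleration): m/s²

Multiplying the contributions: [kg] · [m/s²]
Adding exponents of each base unit: kg: 1, m: 1, s: -2
SI base units of force: kg·m/s²

Answer: kg·m/s²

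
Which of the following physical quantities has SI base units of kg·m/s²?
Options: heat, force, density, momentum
Checking the SI base units of each option:
  heat (Q = mcΔT): kg·m²/s²  ✗
  force (F = ma): kg·m/s²  ✓ matches
  density (ρ = m/V): kg/m³  ✗
  momentum (p = mv): kg·m/s  ✗

Only force has units kg·m/s².

Answer: force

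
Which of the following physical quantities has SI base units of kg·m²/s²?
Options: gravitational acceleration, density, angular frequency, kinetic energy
Checking the SI base units of each option:
  gravitational acceleration (g = GM/r²): m/s²  ✗
  density (ρ = m/V): kg/m³  ✗
  angular frequency (ω = 2πf): 1/s  ✗
  kinetic energy (E = ½mv²): kg·m²/s²  ✓ matches

Only kinetic energy has units kg·m²/s².

Answer: kinetic energy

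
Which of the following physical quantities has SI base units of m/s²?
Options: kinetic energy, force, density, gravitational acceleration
Checking the SI base units of each option:
  kinetic energy (E = ½mv²): kg·m²/s²  ✗
  force (F = ma): kg·m/s²  ✗
  density (ρ = m/V): kg/m³  ✗
  gravitational acceleration (g = GM/r²): m/s²  ✓ matches

Only gravitational acceleration has units m/s².

Answer: gravitational acceleration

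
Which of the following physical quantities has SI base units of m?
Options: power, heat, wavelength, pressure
Checking the SI base units of each option:
  power (P = W/t): kg·m²/s³  ✗
  heat (Q = mcΔT): kg·m²/s²  ✗
  wavelength (λ = v/f): m  ✓ matches
  pressure (P = F/A): kg/(m·s²)  ✗

Only wavelength has units m.

Answer: wavelength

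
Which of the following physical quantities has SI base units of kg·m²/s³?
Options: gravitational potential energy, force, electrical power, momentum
Checking the SI base units of each option:
  gravitational potential energy (U = -GMm/r): kg·m²/s²  ✗
  force (F = ma): kg·m/s²  ✗
  electrical power (P = IV): kg·m²/s³  ✓ matches
  momentum (p = mv): kg·m/s  ✗

Only electrical power has units kg·m²/s³.

Answer: electrical power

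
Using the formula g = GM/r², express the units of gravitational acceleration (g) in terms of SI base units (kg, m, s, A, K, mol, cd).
Units of each symbol in g = GM/r²:
  G (gravitational constant): m³/(kg·s²)
  M (mass): kg
  r (distance): m  → to the power 2 in the denominator, contributes 1/m²

Multiplying the contributions: [m³/(kg·s²)] · [kg] · [1/m²]
Adding exponents of each base unit: m: 1, s: -2
SI base units of gravitational acceleration: m/s²

Answer: m/s²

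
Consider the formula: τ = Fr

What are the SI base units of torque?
Units of each symbol in τ = Fr:
  F (force): kg·m/s²
  r (lever arm): m

Multiplying the contributions: [kg·m/s²] · [m]
Adding exponents of each base unit: kg: 1, m: 2, s: -2
SI base units of torque: kg·m²/s²

Answer: kg·m²/s²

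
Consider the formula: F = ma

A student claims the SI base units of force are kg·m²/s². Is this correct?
Units of each symbol in F = ma:
  m (mass): kg
  a (acceleration): m/s²

Multiplying the contributions: [kg] · [m/s²]
Adding exponents of each base unit: kg: 1, m: 1, s: -2
SI base units of force: kg·m/s²

The claimed units kg·m²/s² (exponents kg: 1, m: 2, s: -2) do not match the derived units kg·m/s² (exponents kg: 1, m: 1, s: -2), so the claim is incorrect.

Answer: No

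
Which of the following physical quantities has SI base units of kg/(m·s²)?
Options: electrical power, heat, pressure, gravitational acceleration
Checking the SI base units of each option:
  electrical power (P = IV): kg·m²/s³  ✗
  heat (Q = mcΔT): kg·m²/s²  ✗
  pressure (P = F/A): kg/(m·s²)  ✓ matches
  gravitational acceleration (g = GM/r²): m/s²  ✗

Only pressure has units kg/(m·s²).

Answer: pressure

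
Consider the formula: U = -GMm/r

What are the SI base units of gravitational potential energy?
Units of each symbol in U = -GMm/r:
  G (gravitational constant): m³/(kg·s²)
  M (mass): kg
  m (mass): kg
  r (distance): m  → in the denominator, contributes 1/m
  The minus sign does not affect the units.

Multiplying the contributions: [m³/(kg·s²)] · [kg] · [kg] · [1/m]
Adding exponents of each base unit: kg: 1, m: 2, s: -2
SI base units of gravitational potential energy: kg·m²/s²

Answer: kg·m²/s²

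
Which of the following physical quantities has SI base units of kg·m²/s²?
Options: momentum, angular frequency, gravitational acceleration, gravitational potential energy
Checking the SI base units of each option:
  momentum (p = mv): kg·m/s  ✗
  angular frequency (ω = 2πf): 1/s  ✗
  gravitational acceleration (g = GM/r²): m/s²  ✗
  gravitational potential energy (U = -GMm/r): kg·m²/s²  ✓ matches

Only gravitational potential energy has units kg·m²/s².

Answer: gravitational potential energy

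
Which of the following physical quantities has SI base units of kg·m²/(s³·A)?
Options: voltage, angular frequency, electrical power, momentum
Checking the SI base units of each option:
  voltage (V = IR): kg·m²/(s³·A)  ✓ matches
  angular frequency (ω = 2πf): 1/s  ✗
  electrical power (P = IV): kg·m²/s³  ✗
  momentum (p = mv): kg·m/s  ✗

Only voltage has units kg·m²/(s³·A).

Answer: voltage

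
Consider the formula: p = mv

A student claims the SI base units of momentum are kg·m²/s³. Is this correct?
Units of each symbol in p = mv:
  m (mass): kg
  v (velocity): m/s

Multiplying the contributions: [kg] · [m/s]
Adding exponents of each base unit: kg: 1, m: 1, s: -1
SI base units of momentum: kg·m/s

The claimed units kg·m²/s³ (exponents kg: 1, m: 2, s: -3) do not match the derived units kg·m/s (exponents kg: 1, m: 1, s: -1), so the claim is incorrect.

Answer: No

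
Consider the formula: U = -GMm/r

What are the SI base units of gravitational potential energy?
Units of each symbol in U = -GMm/r:
  G (gravitational constant): m³/(kg·s²)
  M (mass): kg
  m (mass): kg
  r (distance): m  → in the denominator, contributes 1/m
  The minus sign does not affect the units.

Multiplying the contributions: [m³/(kg·s²)] · [kg] · [kg] · [1/m]
Adding exponents of each base unit: kg: 1, m: 2, s: -2
SI base units of gravitational potential energy: kg·m²/s²

Answer: kg·m²/s²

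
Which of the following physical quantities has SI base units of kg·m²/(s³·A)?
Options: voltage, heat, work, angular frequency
Checking the SI base units of each option:
  voltage (V = IR): kg·m²/(s³·A)  ✓ matches
  heat (Q = mcΔT): kg·m²/s²  ✗
  work (W = Fd): kg·m²/s²  ✗
  angular frequency (ω = 2πf): 1/s  ✗

Only voltage has units kg·m²/(s³·A).

Answer: voltage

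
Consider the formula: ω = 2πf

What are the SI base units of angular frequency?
Units of each symbol in ω = 2πf:
  f (frequency): 1/s
  The factor 2π is dimensionless.

Multiplying the contributions: [1/s]
Adding exponents of each base unit: s: -1
SI base units of angular frequency: 1/s

Answer: 1/s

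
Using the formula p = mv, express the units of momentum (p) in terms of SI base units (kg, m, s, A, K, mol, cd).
Units of each symbol in p = mv:
  m (mass): kg
  v (velocity): m/s

Multiplying the contributions: [kg] · [m/s]
Adding exponents of each base unit: kg: 1, m: 1, s: -1
SI base units of momentum: kg·m/s

Answer: kg·m/s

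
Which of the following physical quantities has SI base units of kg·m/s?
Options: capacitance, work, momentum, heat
Checking the SI base units of each option:
  capacitance (C = Q/V): s⁴·A²/(kg·m²)  ✗
  work (W = Fd): kg·m²/s²  ✗
  momentum (p = mv): kg·m/s  ✓ matches
  heat (Q = mcΔT): kg·m²/s²  ✗

Only momentum has units kg·m/s.

Answer: momentum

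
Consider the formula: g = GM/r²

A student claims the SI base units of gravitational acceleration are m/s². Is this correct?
Units of each symbol in g = GM/r²:
  G (gravitational constant): m³/(kg·s²)
  M (mass): kg
  r (distance): m  → to the power 2 in the denominator, contributes 1/m²

Multiplying the contributions: [m³/(kg·s²)] · [kg] · [1/m²]
Adding exponents of each base unit: m: 1, s: -2
SI base units of gravitational acceleration: m/s²

The claimed units m/s² match the derived units, so the claim is correct.

Answer: Yes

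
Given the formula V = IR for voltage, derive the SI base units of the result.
Units of each symbol in V = IR:
  I (current): A
  R (resistance, in ohms): kg·m²/(s³·A²)

Multiplying the contributions: [A] · [kg·m²/(s³·A²)]
Adding exponents of each base unit: kg: 1, m: 2, s: -3, A: -1
SI base units of voltage: kg·m²/(s³·A)

Answer: kg·m²/(s³·A)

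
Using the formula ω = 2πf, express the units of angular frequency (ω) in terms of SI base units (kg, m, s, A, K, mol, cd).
Units of each symbol in ω = 2πf:
  f (frequency): 1/s
  The factor 2π is dimensionless.

Multiplying the contributions: [1/s]
Adding exponents of each base unit: s: -1
SI base units of angular frequency: 1/s

Answer: 1/s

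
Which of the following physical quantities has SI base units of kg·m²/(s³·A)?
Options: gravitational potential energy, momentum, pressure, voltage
Checking the SI base units of each option:
  gravitational potential energy (U = -GMm/r): kg·m²/s²  ✗
  momentum (p = mv): kg·m/s  ✗
  pressure (P = F/A): kg/(m·s²)  ✗
  voltage (V = IR): kg·m²/(s³·A)  ✓ matches

Only voltage has units kg·m²/(s³·A).

Answer: voltage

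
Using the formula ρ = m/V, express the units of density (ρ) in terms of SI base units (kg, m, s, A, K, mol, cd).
Units of each symbol in ρ = m/V:
  m (mass): kg
  V (volume): m³  → in the denominator, contributes 1/m³

Multiplying the contributions: [kg] · [1/m³]
Adding exponents of each base unit: kg: 1, m: -3
SI base units of density: kg/m³

Answer: kg/m³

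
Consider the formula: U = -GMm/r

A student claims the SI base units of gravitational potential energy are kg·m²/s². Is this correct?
Units of each symbol in U = -GMm/r:
  G (gravitational constant): m³/(kg·s²)
  M (mass): kg
  m (mass): kg
  r (distance): m  → in the denominator, contributes 1/m
  The minus sign does not affect the units.

Multiplying the contributions: [m³/(kg·s²)] · [kg] · [kg] · [1/m]
Adding exponents of each base unit: kg: 1, m: 2, s: -2
SI base units of gravitational potential energy: kg·m²/s²

The claimed units kg·m²/s² match the derived units, so the claim is correct.

Answer: Yes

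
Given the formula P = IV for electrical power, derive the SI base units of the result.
Units of each symbol in P = IV:
  I (current): A
  V (voltage, in volts): kg·m²/(s³·A)

Multiplying the contributions: [A] · [kg·m²/(s³·A)]
Adding exponents of each base unit: kg: 1, m: 2, s: -3
SI base units of electrical power: kg·m²/s³

Answer: kg·m²/s³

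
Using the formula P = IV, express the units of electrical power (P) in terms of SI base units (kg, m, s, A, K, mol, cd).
Units of each symbol in P = IV:
  I (current): A
  V (voltage, in volts): kg·m²/(s³·A)

Multiplying the contributions: [A] · [kg·m²/(s³·A)]
Adding exponents of each base unit: kg: 1, m: 2, s: -3
SI base units of electrical power: kg·m²/s³

Answer: kg·m²/s³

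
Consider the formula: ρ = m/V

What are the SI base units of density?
Units of each symbol in ρ = m/V:
  m (mass): kg
  V (volume): m³  → in the denominator, contributes 1/m³

Multiplying the contributions: [kg] · [1/m³]
Adding exponents of each base unit: kg: 1, m: -3
SI base units of density: kg/m³

Answer: kg/m³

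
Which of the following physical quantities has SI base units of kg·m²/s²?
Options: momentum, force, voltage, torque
Checking the SI base units of each option:
  momentum (p = mv): kg·m/s  ✗
  force (F = ma): kg·m/s²  ✗
  voltage (V = IR): kg·m²/(s³·A)  ✗
  torque (τ = Fr): kg·m²/s²  ✓ matches

Only torque has units kg·m²/s².

Answer: torque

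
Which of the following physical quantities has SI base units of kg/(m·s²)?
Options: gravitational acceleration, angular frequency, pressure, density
Checking the SI base units of each option:
  gravitational acceleration (g = GM/r²): m/s²  ✗
  angular frequency (ω = 2πf): 1/s  ✗
  pressure (P = F/A): kg/(m·s²)  ✓ matches
  density (ρ = m/V): kg/m³  ✗

Only pressure has units kg/(m·s²).

Answer: pressure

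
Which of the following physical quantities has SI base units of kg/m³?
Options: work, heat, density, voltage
Checking the SI base units of each option:
  work (W = Fd): kg·m²/s²  ✗
  heat (Q = mcΔT): kg·m²/s²  ✗
  density (ρ = m/V): kg/m³  ✓ matches
  voltage (V = IR): kg·m²/(s³·A)  ✗

Only density has units kg/m³.

Answer: density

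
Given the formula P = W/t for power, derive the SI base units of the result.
Units of each symbol in P = W/t:
  W (work): kg·m²/s²
  t (time): s  → in the denominator, contributes 1/s

Multiplying the contributions: [kg·m²/s²] · [1/s]
Adding exponents of each base unit: kg: 1, m: 2, s: -3
SI base units of power: kg·m²/s³

Answer: kg·m²/s³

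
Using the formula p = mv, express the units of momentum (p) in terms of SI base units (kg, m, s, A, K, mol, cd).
Units of each symbol in p = mv:
  m (mass): kg
  v (velocity): m/s

Multiplying the contributions: [kg] · [m/s]
Adding exponents of each base unit: kg: 1, m: 1, s: -1
SI base units of momentum: kg·m/s

Answer: kg·m/s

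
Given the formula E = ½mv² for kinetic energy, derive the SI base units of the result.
Units of each symbol in E = ½mv²:
  m (mass): kg
  v (speed): m/s  → to the power 2, contributes m²/s²
  The factor ½ is dimensionless.

Multiplying the contributions: [kg] · [m²/s²]
Adding exponents of each base unit: kg: 1, m: 2, s: -2
SI base units of kinetic energy: kg·m²/s²

Answer: kg·m²/s²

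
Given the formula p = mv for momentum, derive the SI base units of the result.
Units of each symbol in p = mv:
  m (mass): kg
  v (velocity): m/s

Multiplying the contributions: [kg] · [m/s]
Adding exponents of each base unit: kg: 1, m: 1, s: -1
SI base units of momentum: kg·m/s

Answer: kg·m/s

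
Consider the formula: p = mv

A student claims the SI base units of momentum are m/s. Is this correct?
Units of each symbol in p = mv:
  m (mass): kg
  v (velocity): m/s

Multiplying the contributions: [kg] · [m/s]
Adding exponents of each base unit: kg: 1, m: 1, s: -1
SI base units of momentum: kg·m/s

The claimed units m/s (exponents m: 1, s: -1) do not match the derived units kg·m/s (exponents kg: 1, m: 1, s: -1), so the claim is incorrect.

Answer: No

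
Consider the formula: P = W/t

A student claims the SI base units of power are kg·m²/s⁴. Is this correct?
Units of each symbol in P = W/t:
  W (work): kg·m²/s²
  t (time): s  → in the denominator, contributes 1/s

Multiplying the contributions: [kg·m²/s²] · [1/s]
Adding exponents of each base unit: kg: 1, m: 2, s: -3
SI base units of power: kg·m²/s³

The claimed units kg·m²/s⁴ (exponents kg: 1, m: 2, s: -4) do not match the derived units kg·m²/s³ (exponents kg: 1, m: 2, s: -3), so the claim is incorrect.

Answer: No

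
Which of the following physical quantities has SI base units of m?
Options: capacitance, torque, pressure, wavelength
Checking the SI base units of each option:
  capacitance (C = Q/V): s⁴·A²/(kg·m²)  ✗
  torque (τ = Fr): kg·m²/s²  ✗
  pressure (P = F/A): kg/(m·s²)  ✗
  wavelength (λ = v/f): m  ✓ matches

Only wavelength has units m.

Answer: wavelength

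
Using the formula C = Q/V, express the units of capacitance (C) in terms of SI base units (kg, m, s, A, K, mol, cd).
Units of each symbol in C = Q/V:
  Q (charge, in coulombs): s·A
  V (voltage, in volts): kg·m²/(s³·A)  → in the denominator, contributes s³·A/(kg·m²)

Multiplying the contributions: [s·A] · [s³·A/(kg·m²)]
Adding exponents of each base unit: kg: -1, m: -2, s: 4, A: 2
SI base units of capacitance: s⁴·A²/(kg·m²)

Answer: s⁴·A²/(kg·m²)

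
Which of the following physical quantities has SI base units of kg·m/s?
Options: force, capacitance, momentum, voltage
Checking the SI base units of each option:
  force (F = ma): kg·m/s²  ✗
  capacitance (C = Q/V): s⁴·A²/(kg·m²)  ✗
  momentum (p = mv): kg·m/s  ✓ matches
  voltage (V = IR): kg·m²/(s³·A)  ✗

Only momentum has units kg·m/s.

Answer: momentum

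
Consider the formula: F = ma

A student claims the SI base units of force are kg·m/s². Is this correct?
Units of each symbol in F = ma:
  m (mass): kg
  a (acceleration): m/s²

Multiplying the contributions: [kg] · [m/s²]
Adding exponents of each base unit: kg: 1, m: 1, s: -2
SI base units of force: kg·m/s²

The claimed units kg·m/s² match the derived units, so the claim is correct.

Answer: Yes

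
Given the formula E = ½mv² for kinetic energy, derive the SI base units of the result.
Units of each symbol in E = ½mv²:
  m (mass): kg
  v (speed): m/s  → to the power 2, contributes m²/s²
  The factor ½ is dimensionless.

Multiplying the contributions: [kg] · [m²/s²]
Adding exponents of each base unit: kg: 1, m: 2, s: -2
SI base units of kinetic energy: kg·m²/s²

Answer: kg·m²/s²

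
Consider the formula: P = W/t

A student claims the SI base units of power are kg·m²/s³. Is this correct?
Units of each symbol in P = W/t:
  W (work): kg·m²/s²
  t (time): s  → in the denominator, contributes 1/s

Multiplying the contributions: [kg·m²/s²] · [1/s]
Adding exponents of each base unit: kg: 1, m: 2, s: -3
SI base units of power: kg·m²/s³

The claimed units kg·m²/s³ match the derived units, so the claim is correct.

Answer: Yes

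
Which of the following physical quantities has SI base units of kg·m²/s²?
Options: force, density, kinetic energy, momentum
Checking the SI base units of each option:
  force (F = ma): kg·m/s²  ✗
  density (ρ = m/V): kg/m³  ✗
  kinetic energy (E = ½mv²): kg·m²/s²  ✓ matches
  momentum (p = mv): kg·m/s  ✗

Only kinetic energy has units kg·m²/s².

Answer: kinetic energy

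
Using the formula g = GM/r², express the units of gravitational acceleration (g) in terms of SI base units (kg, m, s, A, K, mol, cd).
Units of each symbol in g = GM/r²:
  G (gravitational constant): m³/(kg·s²)
  M (mass): kg
  r (distance): m  → to the power 2 in the denominator, contributes 1/m²

Multiplying the contributions: [m³/(kg·s²)] · [kg] · [1/m²]
Adding exponents of each base unit: m: 1, s: -2
SI base units of gravitational acceleration: m/s²

Answer: m/s²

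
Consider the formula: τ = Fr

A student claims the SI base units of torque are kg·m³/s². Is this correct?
Units of each symbol in τ = Fr:
  F (force): kg·m/s²
  r (lever arm): m

Multiplying the contributions: [kg·m/s²] · [m]
Adding exponents of each base unit: kg: 1, m: 2, s: -2
SI base units of torque: kg·m²/s²

The claimed units kg·m³/s² (exponents kg: 1, m: 3, s: -2) do not match the derived units kg·m²/s² (exponents kg: 1, m: 2, s: -2), so the claim is incorrect.

Answer: No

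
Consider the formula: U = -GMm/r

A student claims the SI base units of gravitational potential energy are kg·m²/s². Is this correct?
Units of each symbol in U = -GMm/r:
  G (gravitational constant): m³/(kg·s²)
  M (mass): kg
  m (mass): kg
  r (distance): m  → in the denominator, contributes 1/m
  The minus sign does not affect the units.

Multiplying the contributions: [m³/(kg·s²)] · [kg] · [kg] · [1/m]
Adding exponents of each base unit: kg: 1, m: 2, s: -2
SI base units of gravitational potential energy: kg·m²/s²

The claimed units kg·m²/s² match the derived units, so the claim is correct.

Answer: Yes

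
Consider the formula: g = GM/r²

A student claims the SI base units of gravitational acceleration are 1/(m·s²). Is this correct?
Units of each symbol in g = GM/r²:
  G (gravitational constant): m³/(kg·s²)
  M (mass): kg
  r (distance): m  → to the power 2 in the denominator, contributes 1/m²

Multiplying the contributions: [m³/(kg·s²)] · [kg] · [1/m²]
Adding exponents of each base unit: m: 1, s: -2
SI base units of gravitational acceleration: m/s²

The claimed units 1/(m·s²) (exponents m: -1, s: -2) do not match the derived units m/s² (exponents m: 1, s: -2), so the claim is incorrect.

Answer: No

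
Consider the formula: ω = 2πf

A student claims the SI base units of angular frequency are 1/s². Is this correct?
Units of each symbol in ω = 2πf:
  f (frequency): 1/s
  The factor 2π is dimensionless.

Multiplying the contributions: [1/s]
Adding exponents of each base unit: s: -1
SI base units of angular frequency: 1/s

The claimed units 1/s² (exponents s: -2) do not match the derived units 1/s (exponents s: -1), so the claim is incorrect.

Answer: No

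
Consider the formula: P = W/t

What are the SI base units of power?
Units of each symbol in P = W/t:
  W (work): kg·m²/s²
  t (time): s  → in the denominator, contributes 1/s

Multiplying the contributions: [kg·m²/s²] · [1/s]
Adding exponents of each base unit: kg: 1, m: 2, s: -3
SI base units of power: kg·m²/s³

Answer: kg·m²/s³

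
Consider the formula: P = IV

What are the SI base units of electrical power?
Units of each symbol in P = IV:
  I (current): A
  V (voltage, in volts): kg·m²/(s³·A)

Multiplying the contributions: [A] · [kg·m²/(s³·A)]
Adding exponents of each base unit: kg: 1, m: 2, s: -3
SI base units of electrical power: kg·m²/s³

Answer: kg·m²/s³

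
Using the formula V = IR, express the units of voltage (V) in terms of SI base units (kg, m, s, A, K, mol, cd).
Units of each symbol in V = IR:
  I (current): A
  R (resistance, in ohms): kg·m²/(s³·A²)

Multiplying the contributions: [A] · [kg·m²/(s³·A²)]
Adding exponents of each base unit: kg: 1, m: 2, s: -3, A: -1
SI base units of voltage: kg·m²/(s³·A)

Answer: kg·m²/(s³·A)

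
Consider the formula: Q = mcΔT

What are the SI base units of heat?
Units of each symbol in Q = mcΔT:
  m (mass): kg
  c (specific heat capacity, in J/(kg·K)): m²/(s²·K)
  ΔT (temperature change): K

Multiplying the contributions: [kg] · [m²/(s²·K)] · [K]
Adding exponents of each base unit: kg: 1, m: 2, s: -2
SI base units of heat: kg·m²/s²

Answer: kg·m²/s²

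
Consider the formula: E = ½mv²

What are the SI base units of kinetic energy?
Units of each symbol in E = ½mv²:
  m (mass): kg
  v (speed): m/s  → to the power 2, contributes m²/s²
  The factor ½ is dimensionless.

Multiplying the contributions: [kg] · [m²/s²]
Adding exponents of each base unit: kg: 1, m: 2, s: -2
SI base units of kinetic energy: kg·m²/s²

Answer: kg·m²/s²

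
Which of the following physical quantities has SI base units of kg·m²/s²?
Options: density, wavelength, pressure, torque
Checking the SI base units of each option:
  density (ρ = m/V): kg/m³  ✗
  wavelength (λ = v/f): m  ✗
  pressure (P = F/A): kg/(m·s²)  ✗
  torque (τ = Fr): kg·m²/s²  ✓ matches

Only torque has units kg·m²/s².

Answer: torque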